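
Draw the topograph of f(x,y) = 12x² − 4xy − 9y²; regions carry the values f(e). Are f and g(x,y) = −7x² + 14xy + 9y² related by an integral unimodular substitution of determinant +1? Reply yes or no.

D₁ = 448, D₂ = 448
river cycle of f (length 6): (-9, 4, 12), (12, 20, -1), (-1, 20, 12), (12, 4, -9), (-9, 14, 7), (7, 14, -9)
river cycle of g (length 6): (9, 4, -12), (-12, 20, 1), (1, 20, -12), (-12, 4, 9), (9, 14, -7), (-7, 14, 9)
cycles differ ⇒ inequivalent

no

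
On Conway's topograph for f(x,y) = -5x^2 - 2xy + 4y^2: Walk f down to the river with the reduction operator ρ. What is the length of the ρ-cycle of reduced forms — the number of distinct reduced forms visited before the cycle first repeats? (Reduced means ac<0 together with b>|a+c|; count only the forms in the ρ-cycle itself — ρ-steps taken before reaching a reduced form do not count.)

D = 84, ⌊√D⌋ = 9
descent: ρ → (4,2,-5)  [lands on river]
river: ρ → (-5,8,1)
river: ρ → (1,8,-5)
river: ρ → (-5,2,4)
river: ρ → (4,6,-3)
river: ρ → (-3,6,4)
ρ-cycle length = 6 (tail of 1 descent step not counted)

6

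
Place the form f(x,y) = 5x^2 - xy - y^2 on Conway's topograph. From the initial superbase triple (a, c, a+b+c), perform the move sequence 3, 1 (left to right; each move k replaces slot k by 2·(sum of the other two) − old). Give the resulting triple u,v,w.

start (5,-1,3) = (f(1,0),f(0,1),f(1,1))
replace slot 3: 2·(5+(-1)) − 3 = 5 → (5,-1,5)
replace slot 1: 2·((-1)+5) − 5 = 3 → (3,-1,5)

3,-1,5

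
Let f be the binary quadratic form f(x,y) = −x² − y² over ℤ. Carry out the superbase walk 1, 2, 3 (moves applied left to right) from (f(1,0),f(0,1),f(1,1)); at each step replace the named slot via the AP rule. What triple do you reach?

start (-1,-1,-2) = (f(1,0),f(0,1),f(1,1))
replace slot 1: 2·((-1)+(-2)) − (-1) = -5 → (-5,-1,-2)
replace slot 2: 2·((-5)+(-2)) − (-1) = -13 → (-5,-13,-2)
replace slot 3: 2·((-5)+(-13)) − (-2) = -34 → (-5,-13,-34)

-5,-13,-34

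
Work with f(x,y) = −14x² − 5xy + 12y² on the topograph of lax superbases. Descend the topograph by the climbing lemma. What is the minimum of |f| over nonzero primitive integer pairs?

descent: ρ → (12,5,-14)  [lands on river]
river: ρ → (-14,23,3)
river: ρ → (3,25,-6)
river: ρ → (-6,23,7)
river: ρ → (7,19,-12)
river: ρ → (-12,5,14)
river: ρ → (14,23,-3)
river: ρ → (-3,25,6)
river: ρ → (6,23,-7)
river: ρ → (-7,19,12)
closes: descent 1, river 10
min |a| on river = 3

3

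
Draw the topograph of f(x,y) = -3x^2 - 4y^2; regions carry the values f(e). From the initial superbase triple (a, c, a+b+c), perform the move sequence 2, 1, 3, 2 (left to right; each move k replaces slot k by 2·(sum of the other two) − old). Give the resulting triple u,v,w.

start (-3,-4,-7) = (f(1,0),f(0,1),f(1,1))
replace slot 2: 2·((-3)+(-7)) − (-4) = -16 → (-3,-16,-7)
replace slot 1: 2·((-16)+(-7)) − (-3) = -43 → (-43,-16,-7)
replace slot 3: 2·((-43)+(-16)) − (-7) = -111 → (-43,-16,-111)
replace slot 2: 2·((-43)+(-111)) − (-16) = -292 → (-43,-292,-111)

-43,-292,-111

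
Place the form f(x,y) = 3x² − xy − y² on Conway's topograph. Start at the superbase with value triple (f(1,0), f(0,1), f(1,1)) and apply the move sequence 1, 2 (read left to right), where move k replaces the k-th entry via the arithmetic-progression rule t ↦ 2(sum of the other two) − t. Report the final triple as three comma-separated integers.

start (3,-1,1) = (f(1,0),f(0,1),f(1,1))
replace slot 1: 2·((-1)+1) − 3 = -3 → (-3,-1,1)
replace slot 2: 2·((-3)+1) − (-1) = -3 → (-3,-3,1)

-3,-3,1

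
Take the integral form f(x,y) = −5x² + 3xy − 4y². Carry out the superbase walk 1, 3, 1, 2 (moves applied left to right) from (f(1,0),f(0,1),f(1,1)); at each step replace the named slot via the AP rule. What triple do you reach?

start (-5,-4,-6) = (f(1,0),f(0,1),f(1,1))
replace slot 1: 2·((-4)+(-6)) − (-5) = -15 → (-15,-4,-6)
replace slot 3: 2·((-15)+(-4)) − (-6) = -32 → (-15,-4,-32)
replace slot 1: 2·((-4)+(-32)) − (-15) = -57 → (-57,-4,-32)
replace slot 2: 2·((-57)+(-32)) − (-4) = -174 → (-57,-174,-32)

-57,-174,-32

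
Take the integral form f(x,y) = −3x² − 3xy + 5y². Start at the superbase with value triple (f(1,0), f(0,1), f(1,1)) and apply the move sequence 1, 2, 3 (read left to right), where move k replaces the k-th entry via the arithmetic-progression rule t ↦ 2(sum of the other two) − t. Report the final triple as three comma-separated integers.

start (-3,5,-1) = (f(1,0),f(0,1),f(1,1))
replace slot 1: 2·(5+(-1)) − (-3) = 11 → (11,5,-1)
replace slot 2: 2·(11+(-1)) − 5 = 15 → (11,15,-1)
replace slot 3: 2·(11+15) − (-1) = 53 → (11,15,53)

11,15,53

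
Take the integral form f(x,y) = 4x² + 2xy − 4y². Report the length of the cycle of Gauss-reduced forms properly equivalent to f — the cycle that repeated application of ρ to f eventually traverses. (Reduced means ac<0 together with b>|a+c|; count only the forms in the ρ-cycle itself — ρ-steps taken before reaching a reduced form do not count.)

D = 68, ⌊√D⌋ = 8
river: ρ → (-4,6,2)
river: ρ → (2,6,-4)
river: ρ → (-4,2,4)
river: ρ → (4,6,-2)
river: ρ → (-2,6,4)
river: ρ → (4,2,-4)
ρ-cycle length = 6 (tail of 0 descent steps not counted)

6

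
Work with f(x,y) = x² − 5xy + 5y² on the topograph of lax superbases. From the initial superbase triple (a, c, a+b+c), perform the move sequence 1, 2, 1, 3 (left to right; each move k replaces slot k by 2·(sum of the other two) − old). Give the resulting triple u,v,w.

start (1,5,1) = (f(1,0),f(0,1),f(1,1))
replace slot 1: 2·(5+1) − 1 = 11 → (11,5,1)
replace slot 2: 2·(11+1) − 5 = 19 → (11,19,1)
replace slot 1: 2·(19+1) − 11 = 29 → (29,19,1)
replace slot 3: 2·(29+19) − 1 = 95 → (29,19,95)

29,19,95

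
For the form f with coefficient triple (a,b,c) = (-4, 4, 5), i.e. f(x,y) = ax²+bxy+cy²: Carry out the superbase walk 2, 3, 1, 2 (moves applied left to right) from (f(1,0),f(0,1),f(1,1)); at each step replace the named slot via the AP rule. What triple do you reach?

start (-4,5,5) = (f(1,0),f(0,1),f(1,1))
replace slot 2: 2·((-4)+5) − 5 = -3 → (-4,-3,5)
replace slot 3: 2·((-4)+(-3)) − 5 = -19 → (-4,-3,-19)
replace slot 1: 2·((-3)+(-19)) − (-4) = -40 → (-40,-3,-19)
replace slot 2: 2·((-40)+(-19)) − (-3) = -115 → (-40,-115,-19)

-40,-115,-19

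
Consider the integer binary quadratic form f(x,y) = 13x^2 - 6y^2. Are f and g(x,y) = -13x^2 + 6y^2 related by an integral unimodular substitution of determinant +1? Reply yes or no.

D₁ = 312, D₂ = 312
river cycle of f (length 4): (-6, 12, 7), (7, 16, -2), (-2, 16, 7), (7, 12, -6)
river cycle of g (length 4): (6, 12, -7), (-7, 16, 2), (2, 16, -7), (-7, 12, 6)
cycles differ ⇒ inequivalent

no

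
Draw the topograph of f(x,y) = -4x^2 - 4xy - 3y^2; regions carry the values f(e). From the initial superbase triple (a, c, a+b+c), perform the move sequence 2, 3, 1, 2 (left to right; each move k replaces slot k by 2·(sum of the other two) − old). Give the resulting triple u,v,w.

start (-4,-3,-11) = (f(1,0),f(0,1),f(1,1))
replace slot 2: 2·((-4)+(-11)) − (-3) = -27 → (-4,-27,-11)
replace slot 3: 2·((-4)+(-27)) − (-11) = -51 → (-4,-27,-51)
replace slot 1: 2·((-27)+(-51)) − (-4) = -152 → (-152,-27,-51)
replace slot 2: 2·((-152)+(-51)) − (-27) = -379 → (-152,-379,-51)

-152,-379,-51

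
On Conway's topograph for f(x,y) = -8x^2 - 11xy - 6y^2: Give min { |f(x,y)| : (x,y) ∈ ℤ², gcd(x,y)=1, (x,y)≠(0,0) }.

translate: b→-5 (≡11 mod 16), so (8,11,6)→(8,-5,3)
flip: (8,-5,3)→(3,5,8)
translate: b→-1 (≡5 mod 6), so (3,5,8)→(3,-1,6)
reduced (well bottom): (3,-1,6) with a≤c, −a<b≤a
well minimum |f| = |-3| = 3 (negative-definite)

3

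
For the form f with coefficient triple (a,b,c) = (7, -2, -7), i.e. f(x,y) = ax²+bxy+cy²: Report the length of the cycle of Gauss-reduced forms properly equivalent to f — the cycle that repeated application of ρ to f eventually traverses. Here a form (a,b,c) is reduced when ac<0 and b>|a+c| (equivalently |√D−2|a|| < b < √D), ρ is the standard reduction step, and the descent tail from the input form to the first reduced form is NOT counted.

D = 200, ⌊√D⌋ = 14
descent: ρ → (-7,2,7)  [lands on river]
river: ρ → (7,12,-2)
river: ρ → (-2,12,7)
river: ρ → (7,2,-7)
river: ρ → (-7,12,2)
river: ρ → (2,12,-7)
ρ-cycle length = 6 (tail of 1 descent step not counted)

6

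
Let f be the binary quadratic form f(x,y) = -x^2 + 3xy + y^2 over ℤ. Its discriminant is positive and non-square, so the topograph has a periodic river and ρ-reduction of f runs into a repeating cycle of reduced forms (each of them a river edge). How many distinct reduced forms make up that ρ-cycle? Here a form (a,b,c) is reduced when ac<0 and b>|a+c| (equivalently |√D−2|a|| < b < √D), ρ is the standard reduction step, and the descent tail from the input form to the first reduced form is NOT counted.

D = 13, ⌊√D⌋ = 3
river: ρ → (1,3,-1)
river: ρ → (-1,3,1)
ρ-cycle length = 2 (tail of 0 descent steps not counted)

2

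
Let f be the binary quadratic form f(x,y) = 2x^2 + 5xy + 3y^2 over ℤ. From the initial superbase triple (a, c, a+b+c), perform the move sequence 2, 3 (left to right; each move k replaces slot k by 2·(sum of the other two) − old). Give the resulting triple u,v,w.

start (2,3,10) = (f(1,0),f(0,1),f(1,1))
replace slot 2: 2·(2+10) − 3 = 21 → (2,21,10)
replace slot 3: 2·(2+21) − 10 = 36 → (2,21,36)

2,21,36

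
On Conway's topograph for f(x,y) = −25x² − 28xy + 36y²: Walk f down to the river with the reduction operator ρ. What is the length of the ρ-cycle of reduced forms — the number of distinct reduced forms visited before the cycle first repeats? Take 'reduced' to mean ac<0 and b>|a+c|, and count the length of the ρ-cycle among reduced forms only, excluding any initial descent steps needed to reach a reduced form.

D = 4384, ⌊√D⌋ = 66
descent: ρ → (36,28,-25)  [lands on river]
river: ρ → (-25,22,39)
river: ρ → (39,56,-8)
river: ρ → (-8,56,39)
river: ρ → (39,22,-25)
river: ρ → (-25,28,36)
river: ρ → (36,44,-17)
river: ρ → (-17,58,15)
river: ρ → (15,62,-9)
river: ρ → (-9,64,8)
river: ρ → (8,64,-9)
river: ρ → (-9,62,15)
river: ρ → (15,58,-17)
river: ρ → (-17,44,36)
ρ-cycle length = 14 (tail of 1 descent step not counted)

14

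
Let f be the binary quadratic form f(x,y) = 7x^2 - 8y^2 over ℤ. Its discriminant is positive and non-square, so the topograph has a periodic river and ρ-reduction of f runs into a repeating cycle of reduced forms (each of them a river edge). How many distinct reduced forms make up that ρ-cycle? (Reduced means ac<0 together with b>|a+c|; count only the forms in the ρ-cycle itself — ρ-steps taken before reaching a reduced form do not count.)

D = 224, ⌊√D⌋ = 14
descent: ρ → (-8,0,7)
descent: ρ → (7,14,-1)  [lands on river]
river: ρ → (-1,14,7)
ρ-cycle length = 2 (tail of 2 descent steps not counted)

2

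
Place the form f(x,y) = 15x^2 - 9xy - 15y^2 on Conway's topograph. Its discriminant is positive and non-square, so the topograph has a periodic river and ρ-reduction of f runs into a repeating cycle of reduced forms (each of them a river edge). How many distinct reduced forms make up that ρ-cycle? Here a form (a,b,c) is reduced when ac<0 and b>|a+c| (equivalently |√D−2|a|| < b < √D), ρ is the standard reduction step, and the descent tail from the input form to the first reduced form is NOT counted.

D = 981, ⌊√D⌋ = 31
descent: ρ → (-15,9,15)  [lands on river]
river: ρ → (15,21,-9)
river: ρ → (-9,15,21)
river: ρ → (21,27,-3)
river: ρ → (-3,27,21)
river: ρ → (21,15,-9)
river: ρ → (-9,21,15)
river: ρ → (15,9,-15)
river: ρ → (-15,21,9)
river: ρ → (9,15,-21)
river: ρ → (-21,27,3)
river: ρ → (3,27,-21)
river: ρ → (-21,15,9)
river: ρ → (9,21,-15)
ρ-cycle length = 14 (tail of 1 descent step not counted)

14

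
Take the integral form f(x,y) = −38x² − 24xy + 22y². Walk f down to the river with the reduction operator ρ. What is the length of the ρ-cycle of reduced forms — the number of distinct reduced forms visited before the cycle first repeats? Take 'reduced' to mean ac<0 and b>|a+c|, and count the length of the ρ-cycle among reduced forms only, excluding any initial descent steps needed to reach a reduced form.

D = 3920, ⌊√D⌋ = 62
descent: ρ → (22,24,-38)  [lands on river]
river: ρ → (-38,52,8)
river: ρ → (8,60,-10)
river: ρ → (-10,60,8)
river: ρ → (8,52,-38)
river: ρ → (-38,24,22)
river: ρ → (22,20,-40)
river: ρ → (-40,60,2)
river: ρ → (2,60,-40)
river: ρ → (-40,20,22)
ρ-cycle length = 10 (tail of 1 descent step not counted)

10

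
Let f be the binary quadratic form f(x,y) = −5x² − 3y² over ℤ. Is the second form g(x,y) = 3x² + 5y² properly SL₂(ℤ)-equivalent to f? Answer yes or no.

D₁ = -60, D₂ = -60
f is negative-definite; reduce −f:
−f: flip: (5,0,3)→(3,0,5)
−f: reduced (well bottom): (3,0,5) with a≤c, −a<b≤a
flip sign back: reduced form of f is (-3,0,-5)
g: reduced (well bottom): (3,0,5) with a≤c, −a<b≤a
reduced forms (-3, 0, -5) vs (3, 0, 5) ⇒ inequivalent

no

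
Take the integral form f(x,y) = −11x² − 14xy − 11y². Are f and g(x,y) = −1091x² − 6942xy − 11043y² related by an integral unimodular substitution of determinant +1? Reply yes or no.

D₁ = -288, D₂ = -288
f is negative-definite; reduce −f:
−f: translate: b→-8 (≡14 mod 22), so (11,14,11)→(11,-8,8)
−f: flip: (11,-8,8)→(8,8,11)
−f: reduced (well bottom): (8,8,11) with a≤c, −a<b≤a
flip sign back: reduced form of f is (-8,-8,-11)
g is negative-definite; reduce −g:
−g: translate: b→396 (≡6942 mod 2182), so (1091,6942,11043)→(1091,396,36)
−g: flip: (1091,396,36)→(36,-396,1091)
−g: translate: b→36 (≡-396 mod 72), so (36,-396,1091)→(36,36,11)
−g: flip: (36,36,11)→(11,-36,36)
−g: translate: b→8 (≡-36 mod 22), so (11,-36,36)→(11,8,8)
−g: flip: (11,8,8)→(8,-8,11)
−g: translate: b→8 (≡-8 mod 16), so (8,-8,11)→(8,8,11)
−g: reduced (well bottom): (8,8,11) with a≤c, −a<b≤a
flip sign back: reduced form of g is (-8,-8,-11)
reduced forms (-8, -8, -11) vs (-8, -8, -11) ⇒ equivalent

yes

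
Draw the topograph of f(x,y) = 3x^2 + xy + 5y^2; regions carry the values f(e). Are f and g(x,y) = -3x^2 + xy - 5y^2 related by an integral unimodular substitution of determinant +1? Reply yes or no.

D₁ = -59, D₂ = -59
f: reduced (well bottom): (3,1,5) with a≤c, −a<b≤a
g is negative-definite; reduce −g:
−g: reduced (well bottom): (3,-1,5) with a≤c, −a<b≤a
flip sign back: reduced form of g is (-3,1,-5)
reduced forms (3, 1, 5) vs (-3, 1, -5) ⇒ inequivalent

no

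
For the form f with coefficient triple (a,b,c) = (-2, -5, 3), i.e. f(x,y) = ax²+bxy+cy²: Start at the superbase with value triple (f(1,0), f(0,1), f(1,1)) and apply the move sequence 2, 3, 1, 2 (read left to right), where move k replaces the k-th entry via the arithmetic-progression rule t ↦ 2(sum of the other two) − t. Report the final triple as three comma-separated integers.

start (-2,3,-4) = (f(1,0),f(0,1),f(1,1))
replace slot 2: 2·((-2)+(-4)) − 3 = -15 → (-2,-15,-4)
replace slot 3: 2·((-2)+(-15)) − (-4) = -30 → (-2,-15,-30)
replace slot 1: 2·((-15)+(-30)) − (-2) = -88 → (-88,-15,-30)
replace slot 2: 2·((-88)+(-30)) − (-15) = -221 → (-88,-221,-30)

-88,-221,-30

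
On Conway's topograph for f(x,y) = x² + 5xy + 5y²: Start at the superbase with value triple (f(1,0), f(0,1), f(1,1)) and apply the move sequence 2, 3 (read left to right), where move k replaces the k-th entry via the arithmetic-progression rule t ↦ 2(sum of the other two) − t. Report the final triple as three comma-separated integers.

start (1,5,11) = (f(1,0),f(0,1),f(1,1))
replace slot 2: 2·(1+11) − 5 = 19 → (1,19,11)
replace slot 3: 2·(1+19) − 11 = 29 → (1,19,29)

1,19,29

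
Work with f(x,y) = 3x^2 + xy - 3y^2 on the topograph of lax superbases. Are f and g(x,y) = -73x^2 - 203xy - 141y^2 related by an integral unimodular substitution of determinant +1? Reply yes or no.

D₁ = 37, D₂ = 37
river cycle of f (length 6): (-3, 5, 1), (1, 5, -3), (-3, 1, 3), (3, 5, -1), (-1, 5, 3), (3, 1, -3)
river cycle of g (length 6): (-1, 5, 3), (3, 1, -3), (-3, 5, 1), (1, 5, -3), (-3, 1, 3), (3, 5, -1)
cycles coincide ⇒ equivalent

yes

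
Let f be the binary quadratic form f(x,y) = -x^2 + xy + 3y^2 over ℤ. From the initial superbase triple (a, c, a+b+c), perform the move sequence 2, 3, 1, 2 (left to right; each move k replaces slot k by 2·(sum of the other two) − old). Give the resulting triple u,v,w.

start (-1,3,3) = (f(1,0),f(0,1),f(1,1))
replace slot 2: 2·((-1)+3) − 3 = 1 → (-1,1,3)
replace slot 3: 2·((-1)+1) − 3 = -3 → (-1,1,-3)
replace slot 1: 2·(1+(-3)) − (-1) = -3 → (-3,1,-3)
replace slot 2: 2·((-3)+(-3)) − 1 = -13 → (-3,-13,-3)

-3,-13,-3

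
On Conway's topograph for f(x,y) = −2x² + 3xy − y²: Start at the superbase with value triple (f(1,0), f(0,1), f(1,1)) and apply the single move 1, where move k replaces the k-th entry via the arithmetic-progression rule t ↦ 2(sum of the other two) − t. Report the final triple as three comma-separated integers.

start (-2,-1,0) = (f(1,0),f(0,1),f(1,1))
replace slot 1: 2·((-1)+0) − (-2) = 0 → (0,-1,0)

0,-1,0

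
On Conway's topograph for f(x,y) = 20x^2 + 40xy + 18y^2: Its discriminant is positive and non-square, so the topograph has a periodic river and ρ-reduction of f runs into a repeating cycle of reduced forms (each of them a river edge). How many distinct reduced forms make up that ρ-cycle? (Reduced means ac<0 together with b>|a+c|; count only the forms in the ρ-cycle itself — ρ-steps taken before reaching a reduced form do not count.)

D = 160, ⌊√D⌋ = 12
descent: ρ → (18,-4,-2)
descent: ρ → (-2,12,2)  [lands on river]
river: ρ → (2,12,-2)
ρ-cycle length = 2 (tail of 2 descent steps not counted)

2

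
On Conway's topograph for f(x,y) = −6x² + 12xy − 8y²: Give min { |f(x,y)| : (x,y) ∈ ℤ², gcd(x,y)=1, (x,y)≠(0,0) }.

translate: b→0 (≡-12 mod 12), so (6,-12,8)→(6,0,2)
flip: (6,0,2)→(2,0,6)
reduced (well bottom): (2,0,6) with a≤c, −a<b≤a
well minimum |f| = |-2| = 2 (negative-definite)

2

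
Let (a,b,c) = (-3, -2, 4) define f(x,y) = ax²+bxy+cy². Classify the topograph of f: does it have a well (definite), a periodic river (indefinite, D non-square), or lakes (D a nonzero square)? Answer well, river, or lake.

D = b²−4ac = (-2)² − 4·(-3)·4 = 52
D > 0 non-square ⇒ indefinite ⇒ periodic river

river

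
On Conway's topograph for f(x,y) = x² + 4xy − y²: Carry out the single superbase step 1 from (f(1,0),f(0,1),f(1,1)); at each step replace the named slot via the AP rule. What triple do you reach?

start (1,-1,4) = (f(1,0),f(0,1),f(1,1))
replace slot 1: 2·((-1)+4) − 1 = 5 → (5,-1,4)

5,-1,4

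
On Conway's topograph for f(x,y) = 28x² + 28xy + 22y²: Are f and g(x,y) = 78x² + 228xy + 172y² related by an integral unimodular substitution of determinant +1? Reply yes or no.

D₁ = -1680, D₂ = -1680
f: flip: (28,28,22)→(22,-28,28)
f: translate: b→16 (≡-28 mod 44), so (22,-28,28)→(22,16,22)
f: reduced (well bottom): (22,16,22) with a≤c, −a<b≤a
g: translate: b→72 (≡228 mod 156), so (78,228,172)→(78,72,22)
g: flip: (78,72,22)→(22,-72,78)
g: translate: b→16 (≡-72 mod 44), so (22,-72,78)→(22,16,22)
g: reduced (well bottom): (22,16,22) with a≤c, −a<b≤a
reduced forms (22, 16, 22) vs (22, 16, 22) ⇒ equivalent

yes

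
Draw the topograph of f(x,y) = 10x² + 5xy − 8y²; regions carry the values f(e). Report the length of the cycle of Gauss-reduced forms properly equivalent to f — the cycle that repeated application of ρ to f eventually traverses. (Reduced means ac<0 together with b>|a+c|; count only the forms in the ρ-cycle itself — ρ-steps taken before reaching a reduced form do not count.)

D = 345, ⌊√D⌋ = 18
river: ρ → (-8,11,7)
river: ρ → (7,17,-2)
river: ρ → (-2,15,15)
river: ρ → (15,15,-2)
river: ρ → (-2,17,7)
river: ρ → (7,11,-8)
river: ρ → (-8,5,10)
river: ρ → (10,15,-3)
river: ρ → (-3,15,10)
river: ρ → (10,5,-8)
ρ-cycle length = 10 (tail of 0 descent steps not counted)

10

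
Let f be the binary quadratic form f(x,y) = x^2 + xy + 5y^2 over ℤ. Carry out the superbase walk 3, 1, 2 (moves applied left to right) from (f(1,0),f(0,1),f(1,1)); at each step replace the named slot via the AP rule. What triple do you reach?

start (1,5,7) = (f(1,0),f(0,1),f(1,1))
replace slot 3: 2·(1+5) − 7 = 5 → (1,5,5)
replace slot 1: 2·(5+5) − 1 = 19 → (19,5,5)
replace slot 2: 2·(19+5) − 5 = 43 → (19,43,5)

19,43,5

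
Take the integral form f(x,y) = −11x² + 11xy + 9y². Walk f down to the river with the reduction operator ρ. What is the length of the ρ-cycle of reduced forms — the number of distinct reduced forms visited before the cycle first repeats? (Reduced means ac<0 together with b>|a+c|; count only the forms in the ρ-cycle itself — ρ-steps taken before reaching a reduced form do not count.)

D = 517, ⌊√D⌋ = 22
river: ρ → (9,7,-13)
river: ρ → (-13,19,3)
river: ρ → (3,17,-19)
river: ρ → (-19,21,1)
river: ρ → (1,21,-19)
river: ρ → (-19,17,3)
river: ρ → (3,19,-13)
river: ρ → (-13,7,9)
river: ρ → (9,11,-11)
river: ρ → (-11,11,9)
ρ-cycle length = 10 (tail of 0 descent steps not counted)

10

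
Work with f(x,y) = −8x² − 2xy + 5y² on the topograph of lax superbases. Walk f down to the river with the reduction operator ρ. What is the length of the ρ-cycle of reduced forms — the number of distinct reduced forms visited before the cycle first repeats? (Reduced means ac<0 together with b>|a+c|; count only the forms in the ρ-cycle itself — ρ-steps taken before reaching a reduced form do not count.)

D = 164, ⌊√D⌋ = 12
descent: ρ → (5,12,-1)  [lands on river]
river: ρ → (-1,12,5)
river: ρ → (5,8,-5)
river: ρ → (-5,12,1)
river: ρ → (1,12,-5)
river: ρ → (-5,8,5)
ρ-cycle length = 6 (tail of 1 descent step not counted)

6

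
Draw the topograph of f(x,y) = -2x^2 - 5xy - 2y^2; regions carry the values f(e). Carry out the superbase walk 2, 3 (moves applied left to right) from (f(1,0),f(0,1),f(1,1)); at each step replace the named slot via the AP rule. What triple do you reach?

start (-2,-2,-9) = (f(1,0),f(0,1),f(1,1))
replace slot 2: 2·((-2)+(-9)) − (-2) = -20 → (-2,-20,-9)
replace slot 3: 2·((-2)+(-20)) − (-9) = -35 → (-2,-20,-35)

-2,-20,-35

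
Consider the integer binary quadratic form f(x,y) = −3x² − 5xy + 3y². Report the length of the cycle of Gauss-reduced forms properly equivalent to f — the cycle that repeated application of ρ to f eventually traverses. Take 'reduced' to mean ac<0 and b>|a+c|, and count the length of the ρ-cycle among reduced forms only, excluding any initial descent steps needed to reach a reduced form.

D = 61, ⌊√D⌋ = 7
descent: ρ → (3,5,-3)  [lands on river]
river: ρ → (-3,7,1)
river: ρ → (1,7,-3)
river: ρ → (-3,5,3)
river: ρ → (3,7,-1)
river: ρ → (-1,7,3)
ρ-cycle length = 6 (tail of 1 descent step not counted)

6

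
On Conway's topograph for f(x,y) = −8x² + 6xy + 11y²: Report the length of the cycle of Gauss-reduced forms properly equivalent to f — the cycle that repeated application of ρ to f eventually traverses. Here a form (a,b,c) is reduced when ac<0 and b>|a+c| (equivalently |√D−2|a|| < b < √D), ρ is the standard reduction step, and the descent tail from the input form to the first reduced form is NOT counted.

D = 388, ⌊√D⌋ = 19
river: ρ → (11,16,-3)
river: ρ → (-3,14,16)
river: ρ → (16,18,-1)
river: ρ → (-1,18,16)
river: ρ → (16,14,-3)
river: ρ → (-3,16,11)
river: ρ → (11,6,-8)
river: ρ → (-8,10,9)
river: ρ → (9,8,-9)
river: ρ → (-9,10,8)
river: ρ → (8,6,-11)
river: ρ → (-11,16,3)
river: ρ → (3,14,-16)
river: ρ → (-16,18,1)
river: ρ → (1,18,-16)
river: ρ → (-16,14,3)
river: ρ → (3,16,-11)
river: ρ → (-11,6,8)
river: ρ → (8,10,-9)
river: ρ → (-9,8,9)
river: ρ → (9,10,-8)
river: ρ → (-8,6,11)
ρ-cycle length = 22 (tail of 0 descent steps not counted)

22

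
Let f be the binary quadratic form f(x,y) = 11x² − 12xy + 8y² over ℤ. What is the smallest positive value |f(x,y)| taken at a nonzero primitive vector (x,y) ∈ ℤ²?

translate: b→10 (≡-12 mod 22), so (11,-12,8)→(11,10,7)
flip: (11,10,7)→(7,-10,11)
translate: b→4 (≡-10 mod 14), so (7,-10,11)→(7,4,8)
reduced (well bottom): (7,4,8) with a≤c, −a<b≤a
well minimum = a = 7

7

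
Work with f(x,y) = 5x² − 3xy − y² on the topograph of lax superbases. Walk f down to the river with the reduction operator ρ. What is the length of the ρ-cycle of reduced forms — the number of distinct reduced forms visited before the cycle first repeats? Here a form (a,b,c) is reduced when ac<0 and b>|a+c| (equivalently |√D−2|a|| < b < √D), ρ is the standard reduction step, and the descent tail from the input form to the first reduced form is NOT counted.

D = 29, ⌊√D⌋ = 5
descent: ρ → (-1,5,1)  [lands on river]
river: ρ → (1,5,-1)
ρ-cycle length = 2 (tail of 1 descent step not counted)

2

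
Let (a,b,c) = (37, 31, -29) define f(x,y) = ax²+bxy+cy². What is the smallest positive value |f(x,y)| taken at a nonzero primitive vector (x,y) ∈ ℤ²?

river: ρ → (-29,27,39)
river: ρ → (39,51,-17)
river: ρ → (-17,51,39)
river: ρ → (39,27,-29)
river: ρ → (-29,31,37)
river: ρ → (37,43,-23)
river: ρ → (-23,49,31)
river: ρ → (31,13,-41)
river: ρ → (-41,69,3)
river: ρ → (3,69,-41)
river: ρ → (-41,13,31)
river: ρ → (31,49,-23)
river: ρ → (-23,43,37)
river: ρ → (37,31,-29)
closes: descent 0, river 14
min |a| on river = 3

3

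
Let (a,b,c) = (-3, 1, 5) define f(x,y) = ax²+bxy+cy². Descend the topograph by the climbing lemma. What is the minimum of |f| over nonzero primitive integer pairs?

descent: ρ → (5,-1,-3)
descent: ρ → (-3,7,1)  [lands on river]
river: ρ → (1,7,-3)
river: ρ → (-3,5,3)
river: ρ → (3,7,-1)
river: ρ → (-1,7,3)
river: ρ → (3,5,-3)
closes: descent 2, river 6
min |a| on river = 1

1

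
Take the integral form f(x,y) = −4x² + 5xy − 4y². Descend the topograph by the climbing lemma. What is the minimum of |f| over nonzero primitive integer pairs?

translate: b→3 (≡-5 mod 8), so (4,-5,4)→(4,3,3)
flip: (4,3,3)→(3,-3,4)
translate: b→3 (≡-3 mod 6), so (3,-3,4)→(3,3,4)
reduced (well bottom): (3,3,4) with a≤c, −a<b≤a
well minimum |f| = |-3| = 3 (negative-definite)

3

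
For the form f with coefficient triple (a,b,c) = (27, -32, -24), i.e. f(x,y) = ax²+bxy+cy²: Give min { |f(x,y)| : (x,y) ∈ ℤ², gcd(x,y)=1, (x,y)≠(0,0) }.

descent: ρ → (-24,32,27)  [lands on river]
river: ρ → (27,22,-29)
river: ρ → (-29,36,20)
river: ρ → (20,44,-21)
river: ρ → (-21,40,24)
river: ρ → (24,56,-5)
river: ρ → (-5,54,35)
river: ρ → (35,16,-24)
closes: descent 1, river 8
min |a| on river = 5

5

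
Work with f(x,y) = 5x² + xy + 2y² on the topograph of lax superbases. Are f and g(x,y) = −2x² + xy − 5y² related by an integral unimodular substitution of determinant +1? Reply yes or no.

D₁ = -39, D₂ = -39
f: flip: (5,1,2)→(2,-1,5)
f: reduced (well bottom): (2,-1,5) with a≤c, −a<b≤a
g is negative-definite; reduce −g:
−g: reduced (well bottom): (2,-1,5) with a≤c, −a<b≤a
flip sign back: reduced form of g is (-2,1,-5)
reduced forms (2, -1, 5) vs (-2, 1, -5) ⇒ inequivalent

no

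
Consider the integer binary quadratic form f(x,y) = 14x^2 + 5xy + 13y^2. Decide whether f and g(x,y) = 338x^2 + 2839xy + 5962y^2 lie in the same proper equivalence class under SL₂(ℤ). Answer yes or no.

D₁ = -703, D₂ = -703
f: flip: (14,5,13)→(13,-5,14)
f: reduced (well bottom): (13,-5,14) with a≤c, −a<b≤a
g: translate: b→135 (≡2839 mod 676), so (338,2839,5962)→(338,135,14)
g: flip: (338,135,14)→(14,-135,338)
g: translate: b→5 (≡-135 mod 28), so (14,-135,338)→(14,5,13)
g: flip: (14,5,13)→(13,-5,14)
g: reduced (well bottom): (13,-5,14) with a≤c, −a<b≤a
reduced forms (13, -5, 14) vs (13, -5, 14) ⇒ equivalent

yes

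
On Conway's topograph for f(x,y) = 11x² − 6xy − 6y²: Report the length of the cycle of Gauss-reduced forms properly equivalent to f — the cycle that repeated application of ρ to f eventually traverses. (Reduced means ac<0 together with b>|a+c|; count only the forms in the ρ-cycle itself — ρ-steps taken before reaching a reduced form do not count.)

D = 300, ⌊√D⌋ = 17
descent: ρ → (-6,6,11)  [lands on river]
river: ρ → (11,16,-1)
river: ρ → (-1,16,11)
river: ρ → (11,6,-6)
ρ-cycle length = 4 (tail of 1 descent step not counted)

4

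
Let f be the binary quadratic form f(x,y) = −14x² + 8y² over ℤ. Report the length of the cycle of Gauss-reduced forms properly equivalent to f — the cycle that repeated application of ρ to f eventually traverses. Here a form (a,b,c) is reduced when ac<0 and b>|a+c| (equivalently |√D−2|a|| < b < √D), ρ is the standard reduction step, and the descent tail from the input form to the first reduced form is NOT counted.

D = 448, ⌊√D⌋ = 21
descent: ρ → (8,16,-6)  [lands on river]
river: ρ → (-6,20,2)
river: ρ → (2,20,-6)
river: ρ → (-6,16,8)
ρ-cycle length = 4 (tail of 1 descent step not counted)

4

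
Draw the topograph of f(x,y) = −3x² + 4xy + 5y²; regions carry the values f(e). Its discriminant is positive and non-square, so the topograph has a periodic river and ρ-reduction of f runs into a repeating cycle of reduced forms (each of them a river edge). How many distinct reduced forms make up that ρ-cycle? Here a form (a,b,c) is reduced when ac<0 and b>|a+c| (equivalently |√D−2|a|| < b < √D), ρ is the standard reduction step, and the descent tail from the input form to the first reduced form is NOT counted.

D = 76, ⌊√D⌋ = 8
river: ρ → (5,6,-2)
river: ρ → (-2,6,5)
river: ρ → (5,4,-3)
river: ρ → (-3,8,1)
river: ρ → (1,8,-3)
river: ρ → (-3,4,5)
ρ-cycle length = 6 (tail of 0 descent steps not counted)

6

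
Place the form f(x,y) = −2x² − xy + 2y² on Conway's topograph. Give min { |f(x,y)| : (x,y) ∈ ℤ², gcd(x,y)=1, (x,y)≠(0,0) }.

descent: ρ → (2,1,-2)  [lands on river]
river: ρ → (-2,3,1)
river: ρ → (1,3,-2)
river: ρ → (-2,1,2)
river: ρ → (2,3,-1)
river: ρ → (-1,3,2)
closes: descent 1, river 6
min |a| on river = 1

1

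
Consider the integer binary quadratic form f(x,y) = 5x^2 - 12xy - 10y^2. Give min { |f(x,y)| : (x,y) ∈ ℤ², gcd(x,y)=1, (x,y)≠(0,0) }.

descent: ρ → (-10,12,5)  [lands on river]
river: ρ → (5,18,-1)
river: ρ → (-1,18,5)
river: ρ → (5,12,-10)
river: ρ → (-10,8,7)
river: ρ → (7,6,-11)
river: ρ → (-11,16,2)
river: ρ → (2,16,-11)
river: ρ → (-11,6,7)
river: ρ → (7,8,-10)
closes: descent 1, river 10
min |a| on river = 1

1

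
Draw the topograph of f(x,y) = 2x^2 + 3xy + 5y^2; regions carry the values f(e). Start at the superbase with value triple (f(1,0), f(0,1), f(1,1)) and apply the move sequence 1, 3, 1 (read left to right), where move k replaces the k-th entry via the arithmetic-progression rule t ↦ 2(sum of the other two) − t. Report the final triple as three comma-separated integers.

start (2,5,10) = (f(1,0),f(0,1),f(1,1))
replace slot 1: 2·(5+10) − 2 = 28 → (28,5,10)
replace slot 3: 2·(28+5) − 10 = 56 → (28,5,56)
replace slot 1: 2·(5+56) − 28 = 94 → (94,5,56)

94,5,56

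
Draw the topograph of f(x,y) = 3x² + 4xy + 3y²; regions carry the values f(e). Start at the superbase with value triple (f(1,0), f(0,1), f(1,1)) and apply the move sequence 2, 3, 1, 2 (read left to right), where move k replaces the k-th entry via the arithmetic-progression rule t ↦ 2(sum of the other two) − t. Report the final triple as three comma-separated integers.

start (3,3,10) = (f(1,0),f(0,1),f(1,1))
replace slot 2: 2·(3+10) − 3 = 23 → (3,23,10)
replace slot 3: 2·(3+23) − 10 = 42 → (3,23,42)
replace slot 1: 2·(23+42) − 3 = 127 → (127,23,42)
replace slot 2: 2·(127+42) − 23 = 315 → (127,315,42)

127,315,42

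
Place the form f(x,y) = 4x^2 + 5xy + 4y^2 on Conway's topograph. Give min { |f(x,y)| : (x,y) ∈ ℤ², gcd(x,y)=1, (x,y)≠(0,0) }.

translate: b→-3 (≡5 mod 8), so (4,5,4)→(4,-3,3)
flip: (4,-3,3)→(3,3,4)
reduced (well bottom): (3,3,4) with a≤c, −a<b≤a
well minimum = a = 3

3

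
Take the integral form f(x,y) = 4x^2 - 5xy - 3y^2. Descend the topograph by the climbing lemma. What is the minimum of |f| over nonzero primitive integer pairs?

descent: ρ → (-3,5,4)  [lands on river]
river: ρ → (4,3,-4)
river: ρ → (-4,5,3)
river: ρ → (3,7,-2)
river: ρ → (-2,5,6)
river: ρ → (6,7,-1)
river: ρ → (-1,7,6)
river: ρ → (6,5,-2)
river: ρ → (-2,7,3)
river: ρ → (3,5,-4)
river: ρ → (-4,3,4)
river: ρ → (4,5,-3)
river: ρ → (-3,7,2)
river: ρ → (2,5,-6)
river: ρ → (-6,7,1)
river: ρ → (1,7,-6)
river: ρ → (-6,5,2)
river: ρ → (2,7,-3)
closes: descent 1, river 18
min |a| on river = 1

1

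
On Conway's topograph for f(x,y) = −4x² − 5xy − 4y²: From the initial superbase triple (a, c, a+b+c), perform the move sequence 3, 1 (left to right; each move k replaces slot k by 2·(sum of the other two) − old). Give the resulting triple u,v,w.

start (-4,-4,-13) = (f(1,0),f(0,1),f(1,1))
replace slot 3: 2·((-4)+(-4)) − (-13) = -3 → (-4,-4,-3)
replace slot 1: 2·((-4)+(-3)) − (-4) = -10 → (-10,-4,-3)

-10,-4,-3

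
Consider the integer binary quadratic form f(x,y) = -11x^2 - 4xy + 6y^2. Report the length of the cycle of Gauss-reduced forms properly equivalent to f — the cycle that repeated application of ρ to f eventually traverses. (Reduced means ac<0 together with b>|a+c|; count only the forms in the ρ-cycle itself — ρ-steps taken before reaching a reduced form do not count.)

D = 280, ⌊√D⌋ = 16
descent: ρ → (6,16,-1)  [lands on river]
river: ρ → (-1,16,6)
river: ρ → (6,8,-9)
river: ρ → (-9,10,5)
river: ρ → (5,10,-9)
river: ρ → (-9,8,6)
ρ-cycle length = 6 (tail of 1 descent step not counted)

6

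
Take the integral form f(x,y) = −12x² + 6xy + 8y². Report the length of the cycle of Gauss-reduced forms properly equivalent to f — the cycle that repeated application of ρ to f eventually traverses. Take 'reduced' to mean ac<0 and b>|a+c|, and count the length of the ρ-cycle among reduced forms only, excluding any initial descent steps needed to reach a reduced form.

D = 420, ⌊√D⌋ = 20
river: ρ → (8,10,-10)
river: ρ → (-10,10,8)
river: ρ → (8,6,-12)
river: ρ → (-12,18,2)
river: ρ → (2,18,-12)
river: ρ → (-12,6,8)
ρ-cycle length = 6 (tail of 0 descent steps not counted)

6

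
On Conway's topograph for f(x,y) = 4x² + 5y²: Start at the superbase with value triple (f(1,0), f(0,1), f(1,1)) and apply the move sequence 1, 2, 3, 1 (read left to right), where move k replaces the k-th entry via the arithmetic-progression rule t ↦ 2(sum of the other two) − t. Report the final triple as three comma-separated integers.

start (4,5,9) = (f(1,0),f(0,1),f(1,1))
replace slot 1: 2·(5+9) − 4 = 24 → (24,5,9)
replace slot 2: 2·(24+9) − 5 = 61 → (24,61,9)
replace slot 3: 2·(24+61) − 9 = 161 → (24,61,161)
replace slot 1: 2·(61+161) − 24 = 420 → (420,61,161)

420,61,161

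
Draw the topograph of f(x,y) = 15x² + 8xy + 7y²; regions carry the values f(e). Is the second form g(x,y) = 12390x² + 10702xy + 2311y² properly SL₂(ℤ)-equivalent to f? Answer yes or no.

D₁ = -356, D₂ = -356
f: flip: (15,8,7)→(7,-8,15)
f: translate: b→6 (≡-8 mod 14), so (7,-8,15)→(7,6,14)
f: reduced (well bottom): (7,6,14) with a≤c, −a<b≤a
g: flip: (12390,10702,2311)→(2311,-10702,12390)
g: translate: b→-1458 (≡-10702 mod 4622), so (2311,-10702,12390)→(2311,-1458,230)
g: flip: (2311,-1458,230)→(230,1458,2311)
g: translate: b→78 (≡1458 mod 460), so (230,1458,2311)→(230,78,7)
g: flip: (230,78,7)→(7,-78,230)
g: translate: b→6 (≡-78 mod 14), so (7,-78,230)→(7,6,14)
g: reduced (well bottom): (7,6,14) with a≤c, −a<b≤a
reduced forms (7, 6, 14) vs (7, 6, 14) ⇒ equivalent

yes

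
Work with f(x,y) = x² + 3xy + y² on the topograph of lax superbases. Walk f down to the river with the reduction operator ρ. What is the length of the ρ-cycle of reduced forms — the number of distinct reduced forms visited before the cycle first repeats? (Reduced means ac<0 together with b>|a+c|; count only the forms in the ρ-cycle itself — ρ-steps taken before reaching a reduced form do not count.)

D = 5, ⌊√D⌋ = 2
descent: ρ → (1,1,-1)  [lands on river]
river: ρ → (-1,1,1)
ρ-cycle length = 2 (tail of 1 descent step not counted)

2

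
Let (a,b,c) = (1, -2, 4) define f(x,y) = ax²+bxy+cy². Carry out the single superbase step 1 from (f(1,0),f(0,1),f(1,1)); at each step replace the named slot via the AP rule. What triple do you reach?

start (1,4,3) = (f(1,0),f(0,1),f(1,1))
replace slot 1: 2·(4+3) − 1 = 13 → (13,4,3)

13,4,3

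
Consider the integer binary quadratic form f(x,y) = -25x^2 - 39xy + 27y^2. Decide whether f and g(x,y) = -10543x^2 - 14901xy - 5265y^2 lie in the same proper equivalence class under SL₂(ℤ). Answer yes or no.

D₁ = 4221, D₂ = 4221
river cycle of f (length 4): (27, 39, -25), (-25, 61, 5), (5, 59, -37), (-37, 15, 27)
river cycle of g (length 4): (-25, 61, 5), (5, 59, -37), (-37, 15, 27), (27, 39, -25)
cycles coincide ⇒ equivalent

yes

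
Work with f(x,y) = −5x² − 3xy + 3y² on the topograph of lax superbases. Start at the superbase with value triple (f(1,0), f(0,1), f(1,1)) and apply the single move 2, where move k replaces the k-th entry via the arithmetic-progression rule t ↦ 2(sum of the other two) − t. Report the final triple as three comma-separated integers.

start (-5,3,-5) = (f(1,0),f(0,1),f(1,1))
replace slot 2: 2·((-5)+(-5)) − 3 = -23 → (-5,-23,-5)

-5,-23,-5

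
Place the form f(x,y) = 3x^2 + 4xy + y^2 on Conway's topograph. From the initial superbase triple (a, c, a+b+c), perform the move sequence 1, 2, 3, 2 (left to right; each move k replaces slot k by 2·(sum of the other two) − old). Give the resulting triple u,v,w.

start (3,1,8) = (f(1,0),f(0,1),f(1,1))
replace slot 1: 2·(1+8) − 3 = 15 → (15,1,8)
replace slot 2: 2·(15+8) − 1 = 45 → (15,45,8)
replace slot 3: 2·(15+45) − 8 = 112 → (15,45,112)
replace slot 2: 2·(15+112) − 45 = 209 → (15,209,112)

15,209,112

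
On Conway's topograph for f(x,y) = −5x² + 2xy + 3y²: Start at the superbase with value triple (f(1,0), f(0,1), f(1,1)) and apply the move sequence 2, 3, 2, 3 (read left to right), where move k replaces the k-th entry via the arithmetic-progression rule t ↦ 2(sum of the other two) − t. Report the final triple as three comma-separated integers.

start (-5,3,0) = (f(1,0),f(0,1),f(1,1))
replace slot 2: 2·((-5)+0) − 3 = -13 → (-5,-13,0)
replace slot 3: 2·((-5)+(-13)) − 0 = -36 → (-5,-13,-36)
replace slot 2: 2·((-5)+(-36)) − (-13) = -69 → (-5,-69,-36)
replace slot 3: 2·((-5)+(-69)) − (-36) = -112 → (-5,-69,-112)

-5,-69,-112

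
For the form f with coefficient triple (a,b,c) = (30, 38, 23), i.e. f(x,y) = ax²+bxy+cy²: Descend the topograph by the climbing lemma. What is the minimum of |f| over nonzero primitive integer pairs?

translate: b→-22 (≡38 mod 60), so (30,38,23)→(30,-22,15)
flip: (30,-22,15)→(15,22,30)
translate: b→-8 (≡22 mod 30), so (15,22,30)→(15,-8,23)
reduced (well bottom): (15,-8,23) with a≤c, −a<b≤a
well minimum = a = 15

15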